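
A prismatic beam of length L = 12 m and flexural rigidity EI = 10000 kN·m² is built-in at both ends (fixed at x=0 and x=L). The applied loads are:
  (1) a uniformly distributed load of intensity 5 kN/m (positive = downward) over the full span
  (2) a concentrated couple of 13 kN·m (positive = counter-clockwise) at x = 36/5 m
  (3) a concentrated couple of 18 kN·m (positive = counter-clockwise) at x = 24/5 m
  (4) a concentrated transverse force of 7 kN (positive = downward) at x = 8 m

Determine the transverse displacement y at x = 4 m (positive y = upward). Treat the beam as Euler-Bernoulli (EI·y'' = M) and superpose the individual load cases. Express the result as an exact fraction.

y(4) = -32227/1265625 m

Load 1 — uniform load w=5 kN/m over full span:
  y_1 = -wx²(L-x)²/(24EI) = -5·4²·(12-4)²/(24·10000) = -8/375 m
Load 2 — applied couple M₀=13 kN·m at a=36/5 m (b=L-a=24/5):
  y_2 = (R_Ax³/6 - M_Ax²/2)/EI  [x≤a] with R_A=39/25, M_A=104/25 = ((39/25)·4³/6 - (104/25)·4²/2)/10000 = -26/15625 m
Load 3 — applied couple M₀=18 kN·m at a=24/5 m (b=L-a=36/5):
  y_3 = (R_Ax³/6 - M_Ax²/2)/EI  [x≤a] with R_A=54/25, M_A=54/25 = ((54/25)·4³/6 - (54/25)·4²/2)/10000 = 9/15625 m
Load 4 — point force P=7 kN at a=8 m (b=L-a=4):
  y_4 = -Pb²x²(3aL-(3a+b)x)/(6L³EI)  [x≤a] = -7·4²·4²·(3·8·12-(3·8+4)·4)/(6·12³·10000) = -154/50625 m
Superposition: y = Σ y_i = -32227/1265625 m ≈ -0.025463 m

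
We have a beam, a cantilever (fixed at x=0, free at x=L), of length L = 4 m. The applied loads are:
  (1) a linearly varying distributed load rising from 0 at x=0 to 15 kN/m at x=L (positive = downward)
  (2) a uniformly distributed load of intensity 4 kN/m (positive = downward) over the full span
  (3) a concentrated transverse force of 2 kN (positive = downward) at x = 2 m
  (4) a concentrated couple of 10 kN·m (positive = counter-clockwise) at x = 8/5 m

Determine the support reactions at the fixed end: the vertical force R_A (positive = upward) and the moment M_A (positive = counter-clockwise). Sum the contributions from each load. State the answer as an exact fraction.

Load 1 — triangular load w₀=15 kN/m (0→w₀ over full span):
  R_A = w₀L/2 = 15·4/2 = 30 kN
  M_A = w₀L²/3 = 15·4²/3 = 80 kN·m
Load 2 — uniform load w=4 kN/m over full span:
  R_A = wL = 4·4 = 16 kN
  M_A = wL²/2 = 4·4²/2 = 32 kN·m
Load 3 — point force P=2 kN at a=2 m (b=L-a=2):
  R_A = P = 2 kN
  M_A = Pa = 2·2 = 4 kN·m
Load 4 — applied couple M₀=10 kN·m at a=8/5 m (b=L-a=12/5):
  R_A = 0 kN
  M_A = -M₀ = -10 kN·m
Superposition: R_A = 48 kN, M_A = 106 kN·m

R_A = 48 kN, M_A = 106 kN·m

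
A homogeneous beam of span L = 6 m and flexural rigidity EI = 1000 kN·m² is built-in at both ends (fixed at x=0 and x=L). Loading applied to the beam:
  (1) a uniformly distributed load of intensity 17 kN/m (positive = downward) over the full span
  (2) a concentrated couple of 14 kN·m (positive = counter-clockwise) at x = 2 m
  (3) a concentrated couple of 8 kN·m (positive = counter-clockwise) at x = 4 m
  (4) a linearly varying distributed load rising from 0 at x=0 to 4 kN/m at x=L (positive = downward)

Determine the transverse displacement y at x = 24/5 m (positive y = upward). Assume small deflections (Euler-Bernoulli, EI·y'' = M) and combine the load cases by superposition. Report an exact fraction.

Load 1 — uniform load w=17 kN/m over full span:
  y_1 = -wx²(L-x)²/(24EI) = -17·(24/5)²·(6-(24/5))²/(24·1000) = -1836/78125 m
Load 2 — applied couple M₀=14 kN·m at a=2 m (b=L-a=4):
  y_2 = (R_Ax³/6 - M_Ax²/2 - M₀(x-a)²/2)/EI  [x>a] with R_A=28/9, M_A=0 = ((28/9)·(24/5)³/6 - 0·(24/5)²/2 - 14·((24/5)-2)²/2)/1000 = 77/31250 m
Load 3 — applied couple M₀=8 kN·m at a=4 m (b=L-a=2):
  y_3 = (R_Ax³/6 - M_Ax²/2 - M₀(x-a)²/2)/EI  [x>a] with R_A=16/9, M_A=8/3 = ((16/9)·(24/5)³/6 - (8/3)·(24/5)²/2 - 8·((24/5)-4)²/2)/1000 = -8/15625 m
Load 4 — triangular load w₀=4 kN/m (0→w₀ over full span):
  y_4 = -w₀x²(L-x)²(x+2L)/(120LEI) = -4·(24/5)²·(6-(24/5))²·((24/5)+2·6)/(120·6·1000) = -6048/1953125 m
Superposition: y = Σ y_i = -96271/3906250 m ≈ -0.024645 m

y(24/5) = -96271/3906250 m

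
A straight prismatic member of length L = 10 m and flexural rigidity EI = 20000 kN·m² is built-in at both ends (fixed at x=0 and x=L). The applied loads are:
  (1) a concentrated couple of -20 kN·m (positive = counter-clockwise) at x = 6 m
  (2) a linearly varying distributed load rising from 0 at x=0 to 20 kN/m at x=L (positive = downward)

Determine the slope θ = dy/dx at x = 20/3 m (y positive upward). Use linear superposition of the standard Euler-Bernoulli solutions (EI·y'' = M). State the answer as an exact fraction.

θ(20/3) = 1507/607500 rad

Load 1 — applied couple M₀=-20 kN·m at a=6 m (b=L-a=4):
  θ_1 = (R_Ax²/2 - M_Ax - M₀(x-a))/EI  [x>a] with R_A=-72/25, M_A=-32/5 = ((-72/25)·(20/3)²/2 - (-32/5)·(20/3) - (-20)·((20/3)-6))/20000 = -1/2500 rad
Load 2 — triangular load w₀=20 kN/m (0→w₀ over full span):
  θ_2 = -w₀(2x(L-x)(L-2x)(x+2L)+x²(L-x)²)/(120LEI) = -20·(2·(20/3)·(10-(20/3))·(10-2·(20/3))·((20/3)+2·10)+(20/3)²·(10-(20/3))²)/(120·10·20000) = 7/2430 rad
Superposition: θ = Σ θ_i = 1507/607500 rad ≈ 0.002481 rad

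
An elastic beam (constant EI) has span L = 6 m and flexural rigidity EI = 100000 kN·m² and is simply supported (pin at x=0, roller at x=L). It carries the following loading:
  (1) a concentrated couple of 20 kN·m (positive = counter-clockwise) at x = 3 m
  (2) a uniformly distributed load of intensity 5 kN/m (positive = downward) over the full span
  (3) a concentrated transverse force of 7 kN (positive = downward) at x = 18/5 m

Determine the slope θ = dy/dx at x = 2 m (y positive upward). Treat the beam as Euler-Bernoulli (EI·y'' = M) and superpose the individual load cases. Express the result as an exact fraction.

θ(2) = -891/3125000 rad

Load 1 — applied couple M₀=20 kN·m at a=3 m (b=L-a=3):
  θ_1 = (M₀x²/(2L)+C₁)/EI  [x≤a] with C₁=M₀(3b²-L²)/(6L)=-5 = (20·2²/(2·6)+(-5))/100000 = 1/60000 rad
Load 2 — uniform load w=5 kN/m over full span:
  θ_2 = -w(L³-6Lx²+4x³)/(24EI) = -5·(6³-6·6·2²+4·2³)/(24·100000) = -13/60000 rad
Load 3 — point force P=7 kN at a=18/5 m (b=L-a=12/5):
  θ_3 = -Pb(L²-b²-3x²)/(6LEI)  [x≤a] = -7·(12/5)·(6²-(12/5)²-3·2²)/(6·6·100000) = -133/1562500 rad
Superposition: θ = Σ θ_i = -891/3125000 rad ≈ -0.000285 rad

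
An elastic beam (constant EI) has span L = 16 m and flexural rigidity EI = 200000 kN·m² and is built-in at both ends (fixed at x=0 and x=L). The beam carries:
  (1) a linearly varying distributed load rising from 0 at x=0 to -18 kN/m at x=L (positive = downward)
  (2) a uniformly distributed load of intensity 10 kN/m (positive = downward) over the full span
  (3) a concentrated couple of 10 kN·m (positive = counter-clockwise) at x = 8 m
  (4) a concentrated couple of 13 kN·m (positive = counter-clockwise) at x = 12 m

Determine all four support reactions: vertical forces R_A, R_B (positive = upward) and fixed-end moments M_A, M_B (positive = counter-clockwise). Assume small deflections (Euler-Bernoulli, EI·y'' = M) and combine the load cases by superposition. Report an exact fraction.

Load 1 — triangular load w₀=-18 kN/m (0→w₀ over full span):
  R_A = 3w₀L/20 = 3·(-18)·16/20 = -216/5 kN
  M_A = w₀L²/30 = (-18)·16²/30 = -768/5 kN·m
  R_B = 7w₀L/20 = 7·(-18)·16/20 = -504/5 kN
  M_B = -w₀L²/20 = -(-18)·16²/20 = 1152/5 kN·m
Load 2 — uniform load w=10 kN/m over full span:
  R_A = wL/2 = 10·16/2 = 80 kN
  M_A = wL²/12 = 10·16²/12 = 640/3 kN·m
  R_B = wL/2 = 10·16/2 = 80 kN
  M_B = -wL²/12 = -10·16²/12 = -640/3 kN·m
Load 3 — applied couple M₀=10 kN·m at a=8 m (b=L-a=8):
  R_A = 6M₀ab/L³ = 6·10·8·8/16³ = 15/16 kN
  M_A = M₀b(2a-b)/L² = 10·8·(2·8-8)/16² = 5/2 kN·m
  R_B = -6M₀ab/L³ = -6·10·8·8/16³ = -15/16 kN
  M_B = M₀a(2b-a)/L² = 10·8·(2·8-8)/16² = 5/2 kN·m
Load 4 — applied couple M₀=13 kN·m at a=12 m (b=L-a=4):
  R_A = 6M₀ab/L³ = 6·13·12·4/16³ = 117/128 kN
  M_A = M₀b(2a-b)/L² = 13·4·(2·12-4)/16² = 65/16 kN·m
  R_B = -6M₀ab/L³ = -6·13·12·4/16³ = -117/128 kN
  M_B = M₀a(2b-a)/L² = 13·12·(2·4-12)/16² = -39/16 kN·m
Superposition: R_A = 24737/640 kN, M_A = 15911/240 kN·m, R_B = -14497/640 kN, M_B = 4111/240 kN·m

R_A = 24737/640 kN, M_A = 15911/240 kN·m, R_B = -14497/640 kN, M_B = 4111/240 kN·m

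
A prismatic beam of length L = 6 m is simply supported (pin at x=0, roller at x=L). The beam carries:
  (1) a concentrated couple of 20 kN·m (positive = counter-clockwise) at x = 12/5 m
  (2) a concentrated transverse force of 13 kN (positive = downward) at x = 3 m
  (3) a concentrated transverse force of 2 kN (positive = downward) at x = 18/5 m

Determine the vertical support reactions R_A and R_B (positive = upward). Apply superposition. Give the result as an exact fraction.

Load 1 — applied couple M₀=20 kN·m at a=12/5 m (b=L-a=18/5):
  R_A = M₀/L = 20/6 = 10/3 kN
  R_B = -M₀/L = -20/6 = -10/3 kN
Load 2 — point force P=13 kN at a=3 m (b=L-a=3):
  R_A = Pb/L = 13·3/6 = 13/2 kN
  R_B = Pa/L = 13·3/6 = 13/2 kN
Load 3 — point force P=2 kN at a=18/5 m (b=L-a=12/5):
  R_A = Pb/L = 2·(12/5)/6 = 4/5 kN
  R_B = Pa/L = 2·(18/5)/6 = 6/5 kN
Superposition: R_A = 319/30 kN, R_B = 131/30 kN

R_A = 319/30 kN, R_B = 131/30 kN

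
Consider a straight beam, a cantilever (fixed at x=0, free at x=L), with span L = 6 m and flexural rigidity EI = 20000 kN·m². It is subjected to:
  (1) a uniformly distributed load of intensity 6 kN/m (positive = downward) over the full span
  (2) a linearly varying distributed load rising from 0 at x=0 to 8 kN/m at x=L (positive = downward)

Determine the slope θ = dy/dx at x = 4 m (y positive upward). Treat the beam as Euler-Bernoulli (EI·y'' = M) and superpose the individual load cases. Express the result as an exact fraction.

θ(4) = -233/11250 rad

Load 1 — uniform load w=6 kN/m over full span:
  θ_1 = -wx(x²-3Lx+3L²)/(6EI) = -6·4·(4²-3·6·4+3·6²)/(6·20000) = -13/1250 rad
Load 2 — triangular load w₀=8 kN/m (0→w₀ over full span):
  θ_2 = (w₀Lx²/4-w₀L²x/3-w₀x⁴/(24L))/EI = (8·6·4²/4-8·6²·4/3-8·4⁴/(24·6))/20000 = -58/5625 rad
Superposition: θ = Σ θ_i = -233/11250 rad ≈ -0.020711 rad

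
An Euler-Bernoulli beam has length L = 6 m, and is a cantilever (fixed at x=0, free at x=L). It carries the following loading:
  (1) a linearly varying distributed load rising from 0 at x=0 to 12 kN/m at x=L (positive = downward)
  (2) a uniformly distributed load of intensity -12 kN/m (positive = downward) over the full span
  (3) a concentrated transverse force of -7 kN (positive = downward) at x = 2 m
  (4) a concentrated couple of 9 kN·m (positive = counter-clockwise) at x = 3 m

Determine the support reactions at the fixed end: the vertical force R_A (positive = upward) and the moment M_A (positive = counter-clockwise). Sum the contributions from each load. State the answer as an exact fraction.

R_A = -43 kN, M_A = -95 kN·m

Load 1 — triangular load w₀=12 kN/m (0→w₀ over full span):
  R_A = w₀L/2 = 12·6/2 = 36 kN
  M_A = w₀L²/3 = 12·6²/3 = 144 kN·m
Load 2 — uniform load w=-12 kN/m over full span:
  R_A = wL = (-12)·6 = -72 kN
  M_A = wL²/2 = (-12)·6²/2 = -216 kN·m
Load 3 — point force P=-7 kN at a=2 m (b=L-a=4):
  R_A = P = (-7) = -7 kN
  M_A = Pa = (-7)·2 = -14 kN·m
Load 4 — applied couple M₀=9 kN·m at a=3 m (b=L-a=3):
  R_A = 0 kN
  M_A = -M₀ = -9 kN·m
Superposition: R_A = -43 kN, M_A = -95 kN·m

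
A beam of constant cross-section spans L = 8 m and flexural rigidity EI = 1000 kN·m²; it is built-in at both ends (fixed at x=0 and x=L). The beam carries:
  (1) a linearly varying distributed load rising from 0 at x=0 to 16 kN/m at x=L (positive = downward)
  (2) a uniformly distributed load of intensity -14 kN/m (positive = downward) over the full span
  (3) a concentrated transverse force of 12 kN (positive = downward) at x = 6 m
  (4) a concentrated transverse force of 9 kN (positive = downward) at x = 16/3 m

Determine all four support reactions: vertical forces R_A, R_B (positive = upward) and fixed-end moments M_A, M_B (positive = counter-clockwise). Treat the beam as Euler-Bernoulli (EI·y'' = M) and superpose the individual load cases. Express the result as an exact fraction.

Load 1 — triangular load w₀=16 kN/m (0→w₀ over full span):
  R_A = 3w₀L/20 = 3·16·8/20 = 96/5 kN
  M_A = w₀L²/30 = 16·8²/30 = 512/15 kN·m
  R_B = 7w₀L/20 = 7·16·8/20 = 224/5 kN
  M_B = -w₀L²/20 = -16·8²/20 = -256/5 kN·m
Load 2 — uniform load w=-14 kN/m over full span:
  R_A = wL/2 = (-14)·8/2 = -56 kN
  M_A = wL²/12 = (-14)·8²/12 = -224/3 kN·m
  R_B = wL/2 = (-14)·8/2 = -56 kN
  M_B = -wL²/12 = -(-14)·8²/12 = 224/3 kN·m
Load 3 — point force P=12 kN at a=6 m (b=L-a=2):
  R_A = Pb²(3a+b)/L³ = 12·2²·(3·6+2)/8³ = 15/8 kN
  M_A = Pab²/L² = 12·6·2²/8² = 9/2 kN·m
  R_B = Pa²(a+3b)/L³ = 12·6²·(6+3·2)/8³ = 81/8 kN
  M_B = -Pa²b/L² = -12·6²·2/8² = -27/2 kN·m
Load 4 — point force P=9 kN at a=16/3 m (b=L-a=8/3):
  R_A = Pb²(3a+b)/L³ = 9·(8/3)²·(3·(16/3)+(8/3))/8³ = 7/3 kN
  M_A = Pab²/L² = 9·(16/3)·(8/3)²/8² = 16/3 kN·m
  R_B = Pa²(a+3b)/L³ = 9·(16/3)²·((16/3)+3·(8/3))/8³ = 20/3 kN
  M_B = -Pa²b/L² = -9·(16/3)²·(8/3)/8² = -32/3 kN·m
Superposition: R_A = -3911/120 kN, M_A = -307/10 kN·m, R_B = 671/120 kN, M_B = -7/10 kN·m

R_A = -3911/120 kN, M_A = -307/10 kN·m, R_B = 671/120 kN, M_B = -7/10 kN·m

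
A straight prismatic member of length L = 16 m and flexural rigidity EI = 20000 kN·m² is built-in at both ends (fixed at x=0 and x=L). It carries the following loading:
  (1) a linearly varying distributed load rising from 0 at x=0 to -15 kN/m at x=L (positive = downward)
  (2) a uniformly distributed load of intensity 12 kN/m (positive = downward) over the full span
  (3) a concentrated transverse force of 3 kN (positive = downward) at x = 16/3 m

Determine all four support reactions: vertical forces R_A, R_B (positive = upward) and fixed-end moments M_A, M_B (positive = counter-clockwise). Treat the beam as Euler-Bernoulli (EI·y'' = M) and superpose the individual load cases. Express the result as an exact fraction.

Load 1 — triangular load w₀=-15 kN/m (0→w₀ over full span):
  R_A = 3w₀L/20 = 3·(-15)·16/20 = -36 kN
  M_A = w₀L²/30 = (-15)·16²/30 = -128 kN·m
  R_B = 7w₀L/20 = 7·(-15)·16/20 = -84 kN
  M_B = -w₀L²/20 = -(-15)·16²/20 = 192 kN·m
Load 2 — uniform load w=12 kN/m over full span:
  R_A = wL/2 = 12·16/2 = 96 kN
  M_A = wL²/12 = 12·16²/12 = 256 kN·m
  R_B = wL/2 = 12·16/2 = 96 kN
  M_B = -wL²/12 = -12·16²/12 = -256 kN·m
Load 3 — point force P=3 kN at a=16/3 m (b=L-a=32/3):
  R_A = Pb²(3a+b)/L³ = 3·(32/3)²·(3·(16/3)+(32/3))/16³ = 20/9 kN
  M_A = Pab²/L² = 3·(16/3)·(32/3)²/16² = 64/9 kN·m
  R_B = Pa²(a+3b)/L³ = 3·(16/3)²·((16/3)+3·(32/3))/16³ = 7/9 kN
  M_B = -Pa²b/L² = -3·(16/3)²·(32/3)/16² = -32/9 kN·m
Superposition: R_A = 560/9 kN, M_A = 1216/9 kN·m, R_B = 115/9 kN, M_B = -608/9 kN·m

R_A = 560/9 kN, M_A = 1216/9 kN·m, R_B = 115/9 kN, M_B = -608/9 kN·m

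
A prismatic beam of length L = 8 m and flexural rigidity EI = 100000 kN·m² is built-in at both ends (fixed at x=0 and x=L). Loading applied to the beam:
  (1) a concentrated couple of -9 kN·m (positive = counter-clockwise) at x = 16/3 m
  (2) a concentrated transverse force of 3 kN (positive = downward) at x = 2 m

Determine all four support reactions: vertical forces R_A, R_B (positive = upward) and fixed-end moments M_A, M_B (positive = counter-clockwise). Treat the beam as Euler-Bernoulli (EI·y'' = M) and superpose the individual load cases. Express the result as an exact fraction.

R_A = 33/32 kN, M_A = 3/8 kN·m, R_B = 63/32 kN, M_B = -9/8 kN·m

Load 1 — applied couple M₀=-9 kN·m at a=16/3 m (b=L-a=8/3):
  R_A = 6M₀ab/L³ = 6·(-9)·(16/3)·(8/3)/8³ = -3/2 kN
  M_A = M₀b(2a-b)/L² = (-9)·(8/3)·(2·(16/3)-(8/3))/8² = -3 kN·m
  R_B = -6M₀ab/L³ = -6·(-9)·(16/3)·(8/3)/8³ = 3/2 kN
  M_B = M₀a(2b-a)/L² = (-9)·(16/3)·(2·(8/3)-(16/3))/8² = 0 kN·m
Load 2 — point force P=3 kN at a=2 m (b=L-a=6):
  R_A = Pb²(3a+b)/L³ = 3·6²·(3·2+6)/8³ = 81/32 kN
  M_A = Pab²/L² = 3·2·6²/8² = 27/8 kN·m
  R_B = Pa²(a+3b)/L³ = 3·2²·(2+3·6)/8³ = 15/32 kN
  M_B = -Pa²b/L² = -3·2²·6/8² = -9/8 kN·m
Superposition: R_A = 33/32 kN, M_A = 3/8 kN·m, R_B = 63/32 kN, M_B = -9/8 kN·m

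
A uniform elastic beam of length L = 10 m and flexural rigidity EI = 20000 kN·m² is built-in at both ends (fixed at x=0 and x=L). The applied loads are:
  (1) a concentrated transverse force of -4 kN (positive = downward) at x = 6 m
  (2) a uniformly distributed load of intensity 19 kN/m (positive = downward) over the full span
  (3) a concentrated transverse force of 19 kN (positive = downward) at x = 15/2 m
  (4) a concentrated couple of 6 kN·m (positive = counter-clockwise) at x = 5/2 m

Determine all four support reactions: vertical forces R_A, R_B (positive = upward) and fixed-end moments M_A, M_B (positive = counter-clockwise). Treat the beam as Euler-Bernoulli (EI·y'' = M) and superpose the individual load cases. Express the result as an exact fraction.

R_A = 388943/4000 kN, M_A = 389459/2400 kN·m, R_B = 431057/4000 kN, M_B = -425801/2400 kN·m

Load 1 — point force P=-4 kN at a=6 m (b=L-a=4):
  R_A = Pb²(3a+b)/L³ = (-4)·4²·(3·6+4)/10³ = -176/125 kN
  M_A = Pab²/L² = (-4)·6·4²/10² = -96/25 kN·m
  R_B = Pa²(a+3b)/L³ = (-4)·6²·(6+3·4)/10³ = -324/125 kN
  M_B = -Pa²b/L² = -(-4)·6²·4/10² = 144/25 kN·m
Load 2 — uniform load w=19 kN/m over full span:
  R_A = wL/2 = 19·10/2 = 95 kN
  M_A = wL²/12 = 19·10²/12 = 475/3 kN·m
  R_B = wL/2 = 19·10/2 = 95 kN
  M_B = -wL²/12 = -19·10²/12 = -475/3 kN·m
Load 3 — point force P=19 kN at a=15/2 m (b=L-a=5/2):
  R_A = Pb²(3a+b)/L³ = 19·(5/2)²·(3·(15/2)+(5/2))/10³ = 95/32 kN
  M_A = Pab²/L² = 19·(15/2)·(5/2)²/10² = 285/32 kN·m
  R_B = Pa²(a+3b)/L³ = 19·(15/2)²·((15/2)+3·(5/2))/10³ = 513/32 kN
  M_B = -Pa²b/L² = -19·(15/2)²·(5/2)/10² = -855/32 kN·m
Load 4 — applied couple M₀=6 kN·m at a=5/2 m (b=L-a=15/2):
  R_A = 6M₀ab/L³ = 6·6·(5/2)·(15/2)/10³ = 27/40 kN
  M_A = M₀b(2a-b)/L² = 6·(15/2)·(2·(5/2)-(15/2))/10² = -9/8 kN·m
  R_B = -6M₀ab/L³ = -6·6·(5/2)·(15/2)/10³ = -27/40 kN
  M_B = M₀a(2b-a)/L² = 6·(5/2)·(2·(15/2)-(5/2))/10² = 15/8 kN·m
Superposition: R_A = 388943/4000 kN, M_A = 389459/2400 kN·m, R_B = 431057/4000 kN, M_B = -425801/2400 kN·m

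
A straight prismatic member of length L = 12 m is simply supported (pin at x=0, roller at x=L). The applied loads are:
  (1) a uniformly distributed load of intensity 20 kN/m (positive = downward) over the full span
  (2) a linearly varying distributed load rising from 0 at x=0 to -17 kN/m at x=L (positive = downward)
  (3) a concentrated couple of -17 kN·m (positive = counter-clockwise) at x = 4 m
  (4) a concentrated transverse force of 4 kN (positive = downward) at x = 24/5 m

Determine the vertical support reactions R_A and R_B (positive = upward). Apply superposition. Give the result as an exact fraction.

Load 1 — uniform load w=20 kN/m over full span:
  R_A = wL/2 = 20·12/2 = 120 kN
  R_B = wL/2 = 20·12/2 = 120 kN
Load 2 — triangular load w₀=-17 kN/m (0→w₀ over full span):
  R_A = w₀L/6 = (-17)·12/6 = -34 kN
  R_B = w₀L/3 = (-17)·12/3 = -68 kN
Load 3 — applied couple M₀=-17 kN·m at a=4 m (b=L-a=8):
  R_A = M₀/L = (-17)/12 = -17/12 kN
  R_B = -M₀/L = -(-17)/12 = 17/12 kN
Load 4 — point force P=4 kN at a=24/5 m (b=L-a=36/5):
  R_A = Pb/L = 4·(36/5)/12 = 12/5 kN
  R_B = Pa/L = 4·(24/5)/12 = 8/5 kN
Superposition: R_A = 5219/60 kN, R_B = 3301/60 kN

R_A = 5219/60 kN, R_B = 3301/60 kN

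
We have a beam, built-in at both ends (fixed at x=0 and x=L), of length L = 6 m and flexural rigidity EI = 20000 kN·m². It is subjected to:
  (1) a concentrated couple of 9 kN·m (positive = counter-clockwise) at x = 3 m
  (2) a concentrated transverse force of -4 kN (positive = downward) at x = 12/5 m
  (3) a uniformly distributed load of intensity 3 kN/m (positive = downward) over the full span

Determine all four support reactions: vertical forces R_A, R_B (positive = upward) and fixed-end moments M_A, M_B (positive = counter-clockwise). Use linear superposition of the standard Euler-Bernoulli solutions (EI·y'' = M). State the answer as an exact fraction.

R_A = 4329/500 kN, M_A = 3897/500 kN·m, R_B = 2671/500 kN, M_B = -2223/500 kN·m

Load 1 — applied couple M₀=9 kN·m at a=3 m (b=L-a=3):
  R_A = 6M₀ab/L³ = 6·9·3·3/6³ = 9/4 kN
  M_A = M₀b(2a-b)/L² = 9·3·(2·3-3)/6² = 9/4 kN·m
  R_B = -6M₀ab/L³ = -6·9·3·3/6³ = -9/4 kN
  M_B = M₀a(2b-a)/L² = 9·3·(2·3-3)/6² = 9/4 kN·m
Load 2 — point force P=-4 kN at a=12/5 m (b=L-a=18/5):
  R_A = Pb²(3a+b)/L³ = (-4)·(18/5)²·(3·(12/5)+(18/5))/6³ = -324/125 kN
  M_A = Pab²/L² = (-4)·(12/5)·(18/5)²/6² = -432/125 kN·m
  R_B = Pa²(a+3b)/L³ = (-4)·(12/5)²·((12/5)+3·(18/5))/6³ = -176/125 kN
  M_B = -Pa²b/L² = -(-4)·(12/5)²·(18/5)/6² = 288/125 kN·m
Load 3 — uniform load w=3 kN/m over full span:
  R_A = wL/2 = 3·6/2 = 9 kN
  M_A = wL²/12 = 3·6²/12 = 9 kN·m
  R_B = wL/2 = 3·6/2 = 9 kN
  M_B = -wL²/12 = -3·6²/12 = -9 kN·m
Superposition: R_A = 4329/500 kN, M_A = 3897/500 kN·m, R_B = 2671/500 kN, M_B = -2223/500 kN·m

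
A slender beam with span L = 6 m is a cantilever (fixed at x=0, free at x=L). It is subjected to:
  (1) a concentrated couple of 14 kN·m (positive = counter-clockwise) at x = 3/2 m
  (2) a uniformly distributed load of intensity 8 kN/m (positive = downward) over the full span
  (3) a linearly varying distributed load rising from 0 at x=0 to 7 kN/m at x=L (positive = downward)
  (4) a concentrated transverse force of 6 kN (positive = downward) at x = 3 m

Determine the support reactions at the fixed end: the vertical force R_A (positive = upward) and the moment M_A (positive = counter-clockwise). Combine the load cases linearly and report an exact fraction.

R_A = 75 kN, M_A = 232 kN·m

Load 1 — applied couple M₀=14 kN·m at a=3/2 m (b=L-a=9/2):
  R_A = 0 kN
  M_A = -M₀ = -14 kN·m
Load 2 — uniform load w=8 kN/m over full span:
  R_A = wL = 8·6 = 48 kN
  M_A = wL²/2 = 8·6²/2 = 144 kN·m
Load 3 — triangular load w₀=7 kN/m (0→w₀ over full span):
  R_A = w₀L/2 = 7·6/2 = 21 kN
  M_A = w₀L²/3 = 7·6²/3 = 84 kN·m
Load 4 — point force P=6 kN at a=3 m (b=L-a=3):
  R_A = P = 6 kN
  M_A = Pa = 6·3 = 18 kN·m
Superposition: R_A = 75 kN, M_A = 232 kN·m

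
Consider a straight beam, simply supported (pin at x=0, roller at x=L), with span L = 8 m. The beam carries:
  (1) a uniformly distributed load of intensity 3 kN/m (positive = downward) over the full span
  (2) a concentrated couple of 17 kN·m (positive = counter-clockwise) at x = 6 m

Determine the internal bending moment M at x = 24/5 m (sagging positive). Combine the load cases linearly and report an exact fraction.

Load 1 — uniform load w=3 kN/m over full span:
  M_1 = wx(L-x)/2 = 3·(24/5)·(8-(24/5))/2 = 576/25 kN·m
Load 2 — applied couple M₀=17 kN·m at a=6 m (b=L-a=2):
  M_2 = M₀x/L  [x≤a] = 17·(24/5)/8 = 51/5 kN·m
Superposition: M = Σ M_i = 831/25 kN·m ≈ 33.240000 kN·m

M(24/5) = 831/25 kN·m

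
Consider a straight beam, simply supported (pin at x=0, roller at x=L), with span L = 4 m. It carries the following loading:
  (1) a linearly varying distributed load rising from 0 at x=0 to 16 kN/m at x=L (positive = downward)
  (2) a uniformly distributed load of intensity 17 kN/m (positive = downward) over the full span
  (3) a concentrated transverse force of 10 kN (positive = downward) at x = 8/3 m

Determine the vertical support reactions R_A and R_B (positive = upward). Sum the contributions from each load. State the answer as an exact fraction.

R_A = 48 kN, R_B = 62 kN

Load 1 — triangular load w₀=16 kN/m (0→w₀ over full span):
  R_A = w₀L/6 = 16·4/6 = 32/3 kN
  R_B = w₀L/3 = 16·4/3 = 64/3 kN
Load 2 — uniform load w=17 kN/m over full span:
  R_A = wL/2 = 17·4/2 = 34 kN
  R_B = wL/2 = 17·4/2 = 34 kN
Load 3 — point force P=10 kN at a=8/3 m (b=L-a=4/3):
  R_A = Pb/L = 10·(4/3)/4 = 10/3 kN
  R_B = Pa/L = 10·(8/3)/4 = 20/3 kN
Superposition: R_A = 48 kN, R_B = 62 kN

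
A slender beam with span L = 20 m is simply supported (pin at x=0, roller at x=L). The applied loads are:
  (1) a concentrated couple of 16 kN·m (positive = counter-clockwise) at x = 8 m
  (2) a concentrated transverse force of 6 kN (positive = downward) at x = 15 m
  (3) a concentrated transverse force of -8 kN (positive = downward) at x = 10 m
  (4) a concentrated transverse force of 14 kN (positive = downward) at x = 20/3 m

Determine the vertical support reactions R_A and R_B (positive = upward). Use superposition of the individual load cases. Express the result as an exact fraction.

Load 1 — applied couple M₀=16 kN·m at a=8 m (b=L-a=12):
  R_A = M₀/L = 16/20 = 4/5 kN
  R_B = -M₀/L = -16/20 = -4/5 kN
Load 2 — point force P=6 kN at a=15 m (b=L-a=5):
  R_A = Pb/L = 6·5/20 = 3/2 kN
  R_B = Pa/L = 6·15/20 = 9/2 kN
Load 3 — point force P=-8 kN at a=10 m (b=L-a=10):
  R_A = Pb/L = (-8)·10/20 = -4 kN
  R_B = Pa/L = (-8)·10/20 = -4 kN
Load 4 — point force P=14 kN at a=20/3 m (b=L-a=40/3):
  R_A = Pb/L = 14·(40/3)/20 = 28/3 kN
  R_B = Pa/L = 14·(20/3)/20 = 14/3 kN
Superposition: R_A = 229/30 kN, R_B = 131/30 kN

R_A = 229/30 kN, R_B = 131/30 kN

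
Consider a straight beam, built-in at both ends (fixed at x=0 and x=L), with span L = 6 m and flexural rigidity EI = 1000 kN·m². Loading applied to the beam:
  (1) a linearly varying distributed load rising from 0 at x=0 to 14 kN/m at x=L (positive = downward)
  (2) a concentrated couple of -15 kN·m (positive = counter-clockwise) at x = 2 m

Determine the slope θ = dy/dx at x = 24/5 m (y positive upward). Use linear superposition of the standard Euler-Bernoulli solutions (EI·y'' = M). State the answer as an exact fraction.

θ(24/5) = 5157/312500 rad

Load 1 — triangular load w₀=14 kN/m (0→w₀ over full span):
  θ_1 = -w₀(2x(L-x)(L-2x)(x+2L)+x²(L-x)²)/(120LEI) = -14·(2·(24/5)·(6-(24/5))·(6-2·(24/5))·((24/5)+2·6)+(24/5)²·(6-(24/5))²)/(120·6·1000) = 1008/78125 rad
Load 2 — applied couple M₀=-15 kN·m at a=2 m (b=L-a=4):
  θ_2 = (R_Ax²/2 - M_Ax - M₀(x-a))/EI  [x>a] with R_A=-10/3, M_A=0 = ((-10/3)·(24/5)²/2 - 0·(24/5) - (-15)·((24/5)-2))/1000 = 9/2500 rad
Superposition: θ = Σ θ_i = 5157/312500 rad ≈ 0.016502 rad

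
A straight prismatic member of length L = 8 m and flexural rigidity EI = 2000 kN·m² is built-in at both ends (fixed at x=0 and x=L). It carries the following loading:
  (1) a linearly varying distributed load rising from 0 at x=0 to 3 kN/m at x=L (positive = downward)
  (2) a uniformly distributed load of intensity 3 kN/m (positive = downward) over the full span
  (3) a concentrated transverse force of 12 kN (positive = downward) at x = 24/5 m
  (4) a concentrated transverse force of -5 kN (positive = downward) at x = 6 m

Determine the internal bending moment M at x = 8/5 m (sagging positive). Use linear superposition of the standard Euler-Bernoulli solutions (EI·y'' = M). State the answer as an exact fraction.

Load 1 — triangular load w₀=3 kN/m (0→w₀ over full span):
  M_1 = 3w₀Lx/20 - w₀L²/30 - w₀x³/(6L) = 3·3·8·(8/5)/20 - 3·8²/30 - 3·(8/5)³/(6·8) = -112/125 kN·m
Load 2 — uniform load w=3 kN/m over full span:
  M_2 = wLx/2 - wL²/12 - wx²/2 = 3·8·(8/5)/2 - 3·8²/12 - 3·(8/5)²/2 = -16/25 kN·m
Load 3 — point force P=12 kN at a=24/5 m (b=L-a=16/5):
  M_3 = Pb²(3a+b)x/L³ - Pab²/L²  [x≤a] = 12·(16/5)²·(3·(24/5)+(16/5))·(8/5)/8³ - 12·(24/5)·(16/5)²/8² = -1536/625 kN·m
Load 4 — point force P=-5 kN at a=6 m (b=L-a=2):
  M_4 = Pb²(3a+b)x/L³ - Pab²/L²  [x≤a] = (-5)·2²·(3·6+2)·(8/5)/8³ - (-5)·6·2²/8² = 5/8 kN·m
Superposition: M = Σ M_i = -16843/5000 kN·m ≈ -3.368600 kN·m

M(8/5) = -16843/5000 kN·m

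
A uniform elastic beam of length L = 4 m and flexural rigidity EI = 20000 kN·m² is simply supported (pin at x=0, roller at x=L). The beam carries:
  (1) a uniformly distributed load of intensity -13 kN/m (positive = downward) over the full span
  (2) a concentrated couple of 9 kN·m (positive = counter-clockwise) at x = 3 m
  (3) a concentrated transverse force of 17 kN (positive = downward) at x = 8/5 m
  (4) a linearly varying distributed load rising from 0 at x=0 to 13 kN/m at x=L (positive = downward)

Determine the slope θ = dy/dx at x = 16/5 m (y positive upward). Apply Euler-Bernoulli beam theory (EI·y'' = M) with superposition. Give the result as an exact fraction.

θ(16/5) = 199849/900000000 rad

Load 1 — uniform load w=-13 kN/m over full span:
  θ_1 = -w(L³-6Lx²+4x³)/(24EI) = -(-13)·(4³-6·4·(16/5)²+4·(16/5)³)/(24·20000) = -429/312500 rad
Load 2 — applied couple M₀=9 kN·m at a=3 m (b=L-a=1):
  θ_2 = (M₀x²/(2L)-M₀(x-a)+C₁)/EI  [x>a] with C₁=M₀(3b²-L²)/(6L)=-39/8 = (9·(16/5)²/(2·4)-9·((16/5)-3)+(-39/8))/20000 = 969/4000000 rad
Load 3 — point force P=17 kN at a=8/5 m (b=L-a=12/5):
  θ_3 = -Pa(2L²-6Lx+3x²+a²)/(6LEI)  [x>a] = -17·(8/5)·(2·4²-6·4·(16/5)+3·(16/5)²+(8/5)²)/(6·4·20000) = 51/78125 rad
Load 4 — triangular load w₀=13 kN/m (0→w₀ over full span):
  θ_4 = -w₀(7L⁴-30L²x²+15x⁴)/(360LEI) = -13·(7·4⁴-30·4²·(16/5)²+15·(16/5)⁴)/(360·4·20000) = 9841/14062500 rad
Superposition: θ = Σ θ_i = 199849/900000000 rad ≈ 0.000222 rad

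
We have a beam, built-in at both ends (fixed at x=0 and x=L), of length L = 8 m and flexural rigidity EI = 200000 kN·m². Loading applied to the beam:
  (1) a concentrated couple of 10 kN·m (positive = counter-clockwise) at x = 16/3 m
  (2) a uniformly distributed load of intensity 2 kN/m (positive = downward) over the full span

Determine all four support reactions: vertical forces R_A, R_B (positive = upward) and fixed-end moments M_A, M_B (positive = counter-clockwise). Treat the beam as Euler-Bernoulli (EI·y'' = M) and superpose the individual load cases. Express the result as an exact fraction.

Load 1 — applied couple M₀=10 kN·m at a=16/3 m (b=L-a=8/3):
  R_A = 6M₀ab/L³ = 6·10·(16/3)·(8/3)/8³ = 5/3 kN
  M_A = M₀b(2a-b)/L² = 10·(8/3)·(2·(16/3)-(8/3))/8² = 10/3 kN·m
  R_B = -6M₀ab/L³ = -6·10·(16/3)·(8/3)/8³ = -5/3 kN
  M_B = M₀a(2b-a)/L² = 10·(16/3)·(2·(8/3)-(16/3))/8² = 0 kN·m
Load 2 — uniform load w=2 kN/m over full span:
  R_A = wL/2 = 2·8/2 = 8 kN
  M_A = wL²/12 = 2·8²/12 = 32/3 kN·m
  R_B = wL/2 = 2·8/2 = 8 kN
  M_B = -wL²/12 = -2·8²/12 = -32/3 kN·m
Superposition: R_A = 29/3 kN, M_A = 14 kN·m, R_B = 19/3 kN, M_B = -32/3 kN·m

R_A = 29/3 kN, M_A = 14 kN·m, R_B = 19/3 kN, M_B = -32/3 kN·m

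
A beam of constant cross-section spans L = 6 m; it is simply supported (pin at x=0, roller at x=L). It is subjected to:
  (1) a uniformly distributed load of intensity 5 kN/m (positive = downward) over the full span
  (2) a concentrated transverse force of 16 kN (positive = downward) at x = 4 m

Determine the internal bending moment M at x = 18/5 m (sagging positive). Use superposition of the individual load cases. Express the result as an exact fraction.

Load 1 — uniform load w=5 kN/m over full span:
  M_1 = wx(L-x)/2 = 5·(18/5)·(6-(18/5))/2 = 108/5 kN·m
Load 2 — point force P=16 kN at a=4 m (b=L-a=2):
  M_2 = Pbx/L  [x≤a] = 16·2·(18/5)/6 = 96/5 kN·m
Superposition: M = Σ M_i = 204/5 kN·m ≈ 40.800000 kN·m

M(18/5) = 204/5 kN·m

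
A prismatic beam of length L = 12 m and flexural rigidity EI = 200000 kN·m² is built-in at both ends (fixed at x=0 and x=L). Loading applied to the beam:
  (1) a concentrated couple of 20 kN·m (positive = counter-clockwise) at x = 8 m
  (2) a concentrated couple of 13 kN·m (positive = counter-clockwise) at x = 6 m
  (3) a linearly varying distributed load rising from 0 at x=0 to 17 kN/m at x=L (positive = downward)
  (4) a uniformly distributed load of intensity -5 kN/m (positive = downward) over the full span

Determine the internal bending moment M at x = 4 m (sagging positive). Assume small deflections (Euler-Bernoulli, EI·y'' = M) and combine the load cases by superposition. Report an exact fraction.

M(4) = 2009/180 kN·m

Load 1 — applied couple M₀=20 kN·m at a=8 m (b=L-a=4):
  M_1 = R_Ax - M_A  [x≤a] with R_A=20/9, M_A=20/3 = (20/9)·4 - (20/3) = 20/9 kN·m
Load 2 — applied couple M₀=13 kN·m at a=6 m (b=L-a=6):
  M_2 = R_Ax - M_A  [x≤a] with R_A=13/8, M_A=13/4 = (13/8)·4 - (13/4) = 13/4 kN·m
Load 3 — triangular load w₀=17 kN/m (0→w₀ over full span):
  M_3 = 3w₀Lx/20 - w₀L²/30 - w₀x³/(6L) = 3·17·12·4/20 - 17·12²/30 - 17·4³/(6·12) = 1156/45 kN·m
Load 4 — uniform load w=-5 kN/m over full span:
  M_4 = wLx/2 - wL²/12 - wx²/2 = (-5)·12·4/2 - (-5)·12²/12 - (-5)·4²/2 = -20 kN·m
Superposition: M = Σ M_i = 2009/180 kN·m ≈ 11.161111 kN·m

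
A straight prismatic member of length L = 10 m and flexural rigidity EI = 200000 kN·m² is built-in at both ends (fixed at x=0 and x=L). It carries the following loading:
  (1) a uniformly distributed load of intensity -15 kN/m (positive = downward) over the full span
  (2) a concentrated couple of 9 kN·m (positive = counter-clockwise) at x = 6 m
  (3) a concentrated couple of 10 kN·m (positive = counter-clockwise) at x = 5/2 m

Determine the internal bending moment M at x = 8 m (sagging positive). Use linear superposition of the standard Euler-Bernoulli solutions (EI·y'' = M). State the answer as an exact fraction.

Load 1 — uniform load w=-15 kN/m over full span:
  M_1 = wLx/2 - wL²/12 - wx²/2 = (-15)·10·8/2 - (-15)·10²/12 - (-15)·8²/2 = 5 kN·m
Load 2 — applied couple M₀=9 kN·m at a=6 m (b=L-a=4):
  M_2 = R_Ax - M_A - M₀  [x>a] with R_A=162/125, M_A=72/25 = (162/125)·8 - (72/25) - 9 = -189/125 kN·m
Load 3 — applied couple M₀=10 kN·m at a=5/2 m (b=L-a=15/2):
  M_3 = R_Ax - M_A - M₀  [x>a] with R_A=9/8, M_A=-15/8 = (9/8)·8 - (-15/8) - 10 = 7/8 kN·m
Superposition: M = Σ M_i = 4363/1000 kN·m ≈ 4.363000 kN·m

M(8) = 4363/1000 kN·m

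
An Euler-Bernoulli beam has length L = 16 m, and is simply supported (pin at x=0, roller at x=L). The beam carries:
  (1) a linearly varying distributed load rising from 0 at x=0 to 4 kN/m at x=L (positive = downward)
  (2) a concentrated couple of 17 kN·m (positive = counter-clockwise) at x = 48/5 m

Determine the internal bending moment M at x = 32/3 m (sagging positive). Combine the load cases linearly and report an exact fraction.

Load 1 — triangular load w₀=4 kN/m (0→w₀ over full span):
  M_1 = w₀Lx/6 - w₀x³/(6L) = 4·16·(32/3)/6 - 4·(32/3)³/(6·16) = 5120/81 kN·m
Load 2 — applied couple M₀=17 kN·m at a=48/5 m (b=L-a=32/5):
  M_2 = M₀x/L - M₀  [x>a] = 17·(32/3)/16 - 17 = -17/3 kN·m
Superposition: M = Σ M_i = 4661/81 kN·m ≈ 57.543210 kN·m

M(32/3) = 4661/81 kN·m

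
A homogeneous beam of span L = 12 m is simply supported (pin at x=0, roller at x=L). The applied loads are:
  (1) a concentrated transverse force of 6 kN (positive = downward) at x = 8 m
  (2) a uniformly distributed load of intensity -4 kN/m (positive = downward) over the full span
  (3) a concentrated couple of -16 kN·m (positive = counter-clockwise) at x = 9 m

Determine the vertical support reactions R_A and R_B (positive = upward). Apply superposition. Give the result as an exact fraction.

Load 1 — point force P=6 kN at a=8 m (b=L-a=4):
  R_A = Pb/L = 6·4/12 = 2 kN
  R_B = Pa/L = 6·8/12 = 4 kN
Load 2 — uniform load w=-4 kN/m over full span:
  R_A = wL/2 = (-4)·12/2 = -24 kN
  R_B = wL/2 = (-4)·12/2 = -24 kN
Load 3 — applied couple M₀=-16 kN·m at a=9 m (b=L-a=3):
  R_A = M₀/L = (-16)/12 = -4/3 kN
  R_B = -M₀/L = -(-16)/12 = 4/3 kN
Superposition: R_A = -70/3 kN, R_B = -56/3 kN

R_A = -70/3 kN, R_B = -56/3 kN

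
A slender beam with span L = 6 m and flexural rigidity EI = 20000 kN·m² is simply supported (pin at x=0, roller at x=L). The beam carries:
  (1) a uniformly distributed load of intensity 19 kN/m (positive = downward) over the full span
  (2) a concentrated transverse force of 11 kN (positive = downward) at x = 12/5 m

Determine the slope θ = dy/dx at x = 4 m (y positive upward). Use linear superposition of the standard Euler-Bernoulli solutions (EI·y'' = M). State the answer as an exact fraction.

θ(4) = 35891/7500000 rad

Load 1 — uniform load w=19 kN/m over full span:
  θ_1 = -w(L³-6Lx²+4x³)/(24EI) = -19·(6³-6·6·4²+4·4³)/(24·20000) = 247/60000 rad
Load 2 — point force P=11 kN at a=12/5 m (b=L-a=18/5):
  θ_2 = -Pa(2L²-6Lx+3x²+a²)/(6LEI)  [x>a] = -11·(12/5)·(2·6²-6·6·4+3·4²+(12/5)²)/(6·6·20000) = 209/312500 rad
Superposition: θ = Σ θ_i = 35891/7500000 rad ≈ 0.004785 rad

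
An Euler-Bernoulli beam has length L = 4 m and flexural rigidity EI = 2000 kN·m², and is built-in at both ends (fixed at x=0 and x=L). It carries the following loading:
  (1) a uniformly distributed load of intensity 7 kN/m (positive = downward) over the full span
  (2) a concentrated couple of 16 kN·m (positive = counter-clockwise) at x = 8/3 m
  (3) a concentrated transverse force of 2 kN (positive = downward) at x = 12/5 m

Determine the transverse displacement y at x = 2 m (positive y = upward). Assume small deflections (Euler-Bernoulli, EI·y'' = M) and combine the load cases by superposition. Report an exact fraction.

Load 1 — uniform load w=7 kN/m over full span:
  y_1 = -wx²(L-x)²/(24EI) = -7·2²·(4-2)²/(24·2000) = -7/3000 m
Load 2 — applied couple M₀=16 kN·m at a=8/3 m (b=L-a=4/3):
  y_2 = (R_Ax³/6 - M_Ax²/2)/EI  [x≤a] with R_A=16/3, M_A=16/3 = ((16/3)·2³/6 - (16/3)·2²/2)/2000 = -2/1125 m
Load 3 — point force P=2 kN at a=12/5 m (b=L-a=8/5):
  y_3 = -Pb²x²(3aL-(3a+b)x)/(6L³EI)  [x≤a] = -2·(8/5)²·2²·(3·(12/5)·4-(3·(12/5)+(8/5))·2)/(6·4³·2000) = -14/46875 m
Superposition: y = Σ y_i = -4961/1125000 m ≈ -0.004410 m

y(2) = -4961/1125000 m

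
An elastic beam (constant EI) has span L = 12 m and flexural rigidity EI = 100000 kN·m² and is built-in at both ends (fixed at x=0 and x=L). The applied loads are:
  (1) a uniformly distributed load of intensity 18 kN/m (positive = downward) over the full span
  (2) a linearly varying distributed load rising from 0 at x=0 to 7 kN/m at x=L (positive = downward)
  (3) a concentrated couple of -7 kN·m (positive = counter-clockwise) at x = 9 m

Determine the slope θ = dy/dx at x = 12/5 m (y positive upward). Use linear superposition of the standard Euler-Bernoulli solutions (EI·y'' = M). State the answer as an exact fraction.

θ(12/5) = -45411/15625000 rad

Load 1 — uniform load w=18 kN/m over full span:
  θ_1 = -wx(L-x)(L-2x)/(12EI) = -18·(12/5)·(12-(12/5))·(12-2·(12/5))/(12·100000) = -972/390625 rad
Load 2 — triangular load w₀=7 kN/m (0→w₀ over full span):
  θ_2 = -w₀(2x(L-x)(L-2x)(x+2L)+x²(L-x)²)/(120LEI) = -7·(2·(12/5)·(12-(12/5))·(12-2·(12/5))·((12/5)+2·12)+(12/5)²·(12-(12/5))²)/(120·12·100000) = -882/1953125 rad
Load 3 — applied couple M₀=-7 kN·m at a=9 m (b=L-a=3):
  θ_3 = (R_Ax²/2 - M_Ax)/EI  [x≤a] with R_A=-21/32, M_A=-35/16 = ((-21/32)·(12/5)²/2 - (-35/16)·(12/5))/100000 = 21/625000 rad
Superposition: θ = Σ θ_i = -45411/15625000 rad ≈ -0.002906 rad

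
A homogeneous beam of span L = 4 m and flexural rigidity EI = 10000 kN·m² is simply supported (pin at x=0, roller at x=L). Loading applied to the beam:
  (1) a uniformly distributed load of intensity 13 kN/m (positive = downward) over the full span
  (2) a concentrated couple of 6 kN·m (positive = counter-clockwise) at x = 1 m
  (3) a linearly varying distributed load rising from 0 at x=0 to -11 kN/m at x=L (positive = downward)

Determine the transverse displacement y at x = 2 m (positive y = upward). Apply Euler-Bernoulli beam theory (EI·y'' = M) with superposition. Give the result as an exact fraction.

Load 1 — uniform load w=13 kN/m over full span:
  y_1 = -wx(L³-2Lx²+x³)/(24EI) = -13·2·(4³-2·4·2²+2³)/(24·10000) = -13/3000 m
Load 2 — applied couple M₀=6 kN·m at a=1 m (b=L-a=3):
  y_2 = (M₀x³/(6L)-M₀(x-a)²/2+C₁x)/EI  [x>a] with C₁=M₀(3b²-L²)/(6L)=11/4 = (6·2³/(6·4)-6·(2-1)²/2+(11/4)·2)/10000 = 9/20000 m
Load 3 — triangular load w₀=-11 kN/m (0→w₀ over full span):
  y_3 = -w₀x(7L⁴-10L²x²+3x⁴)/(360LEI) = -(-11)·2·(7·4⁴-10·4²·2²+3·2⁴)/(360·4·10000) = 11/6000 m
Superposition: y = Σ y_i = -41/20000 m ≈ -0.002050 m

y(2) = -41/20000 m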